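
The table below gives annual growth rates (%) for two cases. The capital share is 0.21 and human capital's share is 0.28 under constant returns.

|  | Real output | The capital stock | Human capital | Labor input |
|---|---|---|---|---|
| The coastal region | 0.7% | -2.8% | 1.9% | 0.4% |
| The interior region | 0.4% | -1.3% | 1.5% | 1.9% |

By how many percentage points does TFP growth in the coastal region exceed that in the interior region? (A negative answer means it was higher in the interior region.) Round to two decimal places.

Labor's share = 1 − 0.21 − 0.28 = 0.51.
The coastal region: TFP = 0.7 + 0.588 − 0.532 − 0.204 = 0.552%.
The interior region: TFP = 0.4 + 0.273 − 0.42 − 0.969 = -0.716%.
Difference = 0.552 − (-0.716) = 1.268 pp.

1.27 percentage points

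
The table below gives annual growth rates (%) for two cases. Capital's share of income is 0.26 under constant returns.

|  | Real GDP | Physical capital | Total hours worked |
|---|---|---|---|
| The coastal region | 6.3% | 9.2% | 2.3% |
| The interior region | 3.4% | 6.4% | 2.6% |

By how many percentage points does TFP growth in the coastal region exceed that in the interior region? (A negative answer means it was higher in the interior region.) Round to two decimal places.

2.39 percentage points

Labor's share = 1 − 0.26 = 0.74.
The coastal region: TFP = 6.3 − 2.392 − 1.702 = 2.206%.
The interior region: TFP = 3.4 − 1.664 − 1.924 = -0.188%.
Difference = 2.206 − (-0.188) = 2.394 pp.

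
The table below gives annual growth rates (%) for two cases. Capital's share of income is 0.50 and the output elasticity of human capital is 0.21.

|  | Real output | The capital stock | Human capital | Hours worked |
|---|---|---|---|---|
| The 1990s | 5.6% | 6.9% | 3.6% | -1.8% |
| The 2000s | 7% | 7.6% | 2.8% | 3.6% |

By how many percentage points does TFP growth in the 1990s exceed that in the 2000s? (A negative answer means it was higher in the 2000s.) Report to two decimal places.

Labor's share = 1 − 0.5 − 0.21 = 0.29.
The 1990s: TFP = 5.6 − 3.45 − 0.756 + 0.522 = 1.916%.
The 2000s: TFP = 7 − 3.8 − 0.588 − 1.044 = 1.568%.
Difference = 1.916 − (1.568) = 0.348 pp.

0.35 percentage points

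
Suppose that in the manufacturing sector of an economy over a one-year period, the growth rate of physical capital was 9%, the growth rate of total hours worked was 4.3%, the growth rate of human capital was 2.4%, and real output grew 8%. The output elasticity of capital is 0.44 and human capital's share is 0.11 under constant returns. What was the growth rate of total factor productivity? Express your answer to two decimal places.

1.84%

Labor's share = 1 − 0.44 − 0.11 = 0.45.
Physical capital: 0.44 × 9 = 3.96 pp.
Human capital: 0.11 × 2.4 = 0.264 pp.
Total hours worked: 0.45 × 4.3 = 1.935 pp.
TFP growth = 8 − 6.159 = 1.841%.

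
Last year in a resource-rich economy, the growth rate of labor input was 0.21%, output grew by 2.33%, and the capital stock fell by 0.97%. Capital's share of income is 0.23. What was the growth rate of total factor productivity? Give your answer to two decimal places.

Total factor productivity grew 2.39%.

Labor's share = 1 − 0.23 = 0.77.
The capital stock: 0.23 × (-0.97) = -0.2231 pp.
Labor input: 0.77 × 0.21 = 0.1617 pp.
TFP growth = 2.33 + 0.0614 = 2.3914%.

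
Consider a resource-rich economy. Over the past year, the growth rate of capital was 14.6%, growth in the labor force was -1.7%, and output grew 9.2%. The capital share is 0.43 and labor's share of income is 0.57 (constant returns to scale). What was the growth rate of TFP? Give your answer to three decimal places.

Labor's share = 1 − 0.43 = 0.57.
Capital: 0.43 × 14.6 = 6.278 pp.
The labor force: 0.57 × (-1.7) = -0.969 pp.
TFP growth = 9.2 − 5.309 = 3.891%.

TFP grew 3.891%.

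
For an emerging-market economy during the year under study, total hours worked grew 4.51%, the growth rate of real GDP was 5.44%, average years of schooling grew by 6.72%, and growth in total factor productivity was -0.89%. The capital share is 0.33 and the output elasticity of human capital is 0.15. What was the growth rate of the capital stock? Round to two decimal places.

The capital stock grew 9.02%.

Labor's share = 1 − 0.33 − 0.15 = 0.52.
gY = gA + 0.15×6.72 + 0.52×4.51 + 0.33×g.
0.33×g = 5.44 + 0.89 − 3.3532 = 2.9768.
g = 2.9768 / 0.33 = 9.0206%.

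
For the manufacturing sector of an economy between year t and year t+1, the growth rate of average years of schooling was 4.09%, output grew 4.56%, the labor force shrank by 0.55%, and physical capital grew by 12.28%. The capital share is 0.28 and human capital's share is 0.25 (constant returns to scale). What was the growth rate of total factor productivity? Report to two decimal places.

Labor's share = 1 − 0.28 − 0.25 = 0.47.
Physical capital: 0.28 × 12.28 = 3.4384 pp.
Average years of schooling: 0.25 × 4.09 = 1.0225 pp.
The labor force: 0.47 × (-0.55) = -0.2585 pp.
TFP growth = 4.56 − 4.2024 = 0.3576%.

0.36%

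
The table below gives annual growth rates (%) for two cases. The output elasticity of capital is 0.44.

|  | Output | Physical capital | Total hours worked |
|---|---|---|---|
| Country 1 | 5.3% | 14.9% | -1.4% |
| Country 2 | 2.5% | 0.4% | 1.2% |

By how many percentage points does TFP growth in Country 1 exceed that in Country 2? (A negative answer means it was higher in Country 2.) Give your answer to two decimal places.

-2.12 percentage points

Labor's share = 1 − 0.44 = 0.56.
Country 1: TFP = 5.3 − 6.556 + 0.784 = -0.472%.
Country 2: TFP = 2.5 − 0.176 − 0.672 = 1.652%.
Difference = -0.472 − (1.652) = -2.124 pp.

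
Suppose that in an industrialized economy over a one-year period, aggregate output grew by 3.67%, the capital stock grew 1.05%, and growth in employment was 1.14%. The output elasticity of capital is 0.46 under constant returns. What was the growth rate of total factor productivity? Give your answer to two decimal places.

2.57%

Labor's share = 1 − 0.46 = 0.54.
The capital stock: 0.46 × 1.05 = 0.483 pp.
Employment: 0.54 × 1.14 = 0.6156 pp.
TFP growth = 3.67 − 1.0986 = 2.5714%.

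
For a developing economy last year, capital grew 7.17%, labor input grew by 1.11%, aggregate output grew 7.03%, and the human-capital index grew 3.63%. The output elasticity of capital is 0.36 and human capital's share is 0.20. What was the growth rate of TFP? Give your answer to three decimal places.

Labor's share = 1 − 0.36 − 0.2 = 0.44.
Capital: 0.36 × 7.17 = 2.5812 pp.
The human-capital index: 0.2 × 3.63 = 0.726 pp.
Labor input: 0.44 × 1.11 = 0.4884 pp.
TFP growth = 7.03 − 3.7956 = 3.2344%.

3.234%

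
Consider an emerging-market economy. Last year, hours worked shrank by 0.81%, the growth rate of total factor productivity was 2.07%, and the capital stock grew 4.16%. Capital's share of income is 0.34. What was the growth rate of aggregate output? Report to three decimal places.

2.950%

Labor's share = 1 − 0.34 = 0.66.
The capital stock: 0.34 × 4.16 = 1.4144 pp.
Hours worked: 0.66 × (-0.81) = -0.5346 pp.
Output growth = 2.07 + 0.8798 = 2.9498%.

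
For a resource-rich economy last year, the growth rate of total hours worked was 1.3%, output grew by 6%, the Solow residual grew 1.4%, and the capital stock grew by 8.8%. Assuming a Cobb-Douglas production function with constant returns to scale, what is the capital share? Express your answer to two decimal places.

gY = gA + α·gK + (1−α)·gL, so gY − gA − gL = α(gK − gL).
6 − 1.4 − 1.3 = α × (8.8 − 1.3).
3.3 = 7.5 α, so α = 0.44.

The capital share is 0.44.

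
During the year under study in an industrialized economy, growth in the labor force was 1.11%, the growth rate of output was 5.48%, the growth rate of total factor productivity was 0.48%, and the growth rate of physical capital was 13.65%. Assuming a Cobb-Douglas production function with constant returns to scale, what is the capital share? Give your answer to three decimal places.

gY = gA + α·gK + (1−α)·gL, so gY − gA − gL = α(gK − gL).
5.48 − 0.48 − 1.11 = α × (13.65 − 1.11).
3.89 = 12.54 α, so α = 0.31021.

The capital share is 0.310.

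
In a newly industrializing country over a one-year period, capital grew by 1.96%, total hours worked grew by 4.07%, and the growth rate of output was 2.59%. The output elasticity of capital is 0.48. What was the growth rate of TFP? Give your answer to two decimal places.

Labor's share = 1 − 0.48 = 0.52.
Capital: 0.48 × 1.96 = 0.9408 pp.
Total hours worked: 0.52 × 4.07 = 2.1164 pp.
TFP growth = 2.59 − 3.0572 = -0.4672%.

-0.47%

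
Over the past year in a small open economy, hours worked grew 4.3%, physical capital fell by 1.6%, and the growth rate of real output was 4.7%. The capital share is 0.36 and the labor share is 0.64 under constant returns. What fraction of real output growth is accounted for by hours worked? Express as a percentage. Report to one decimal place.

Labor's share = 1 − 0.36 = 0.64.
Hours worked contributed 0.64 × 4.3 = 2.752 pp.
Share of growth = 2.752 / 4.7 × 100 = 58.553%.

58.6%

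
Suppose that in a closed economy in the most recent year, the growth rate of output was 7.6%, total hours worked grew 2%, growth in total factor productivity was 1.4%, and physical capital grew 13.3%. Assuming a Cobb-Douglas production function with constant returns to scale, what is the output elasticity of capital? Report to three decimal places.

The output elasticity of capital is 0.372.

gY = gA + α·gK + (1−α)·gL, so gY − gA − gL = α(gK − gL).
7.6 − 1.4 − 2 = α × (13.3 − 2).
4.2 = 11.3 α, so α = 0.37168.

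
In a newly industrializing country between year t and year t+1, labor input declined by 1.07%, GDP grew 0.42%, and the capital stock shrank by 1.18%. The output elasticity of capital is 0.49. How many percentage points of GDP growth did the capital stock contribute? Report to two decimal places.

Contribution = share × growth = 0.49 × (-1.18) = -0.5782 pp.

-0.58 percentage points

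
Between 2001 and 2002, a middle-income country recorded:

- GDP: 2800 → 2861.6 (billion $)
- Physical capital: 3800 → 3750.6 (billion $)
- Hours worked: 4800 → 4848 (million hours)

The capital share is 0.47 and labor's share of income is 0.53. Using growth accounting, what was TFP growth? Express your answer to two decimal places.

2.28%

GDP growth = (2861.6 − 2800) / 2800 = 2.2%.
Physical capital growth = (3750.6 − 3800) / 3800 = -1.3%.
Hours worked growth = (4848 − 4800) / 4800 = 1%.
Labor's share = 1 − 0.47 = 0.53.
Physical capital: 0.47 × (-1.3) = -0.611 pp.
Hours worked: 0.53 × 1 = 0.53 pp.
TFP growth = 2.2 + 0.081 = 2.281%.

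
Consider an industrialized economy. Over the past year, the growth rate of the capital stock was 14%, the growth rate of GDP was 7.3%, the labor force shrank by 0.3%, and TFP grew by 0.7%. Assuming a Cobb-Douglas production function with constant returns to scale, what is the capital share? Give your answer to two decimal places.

α = 0.48

gY = gA + α·gK + (1−α)·gL, so gY − gA − gL = α(gK − gL).
7.3 − 0.7 + 0.3 = α × (14 − (-0.3)).
6.9 = 14.3 α, so α = 0.4825.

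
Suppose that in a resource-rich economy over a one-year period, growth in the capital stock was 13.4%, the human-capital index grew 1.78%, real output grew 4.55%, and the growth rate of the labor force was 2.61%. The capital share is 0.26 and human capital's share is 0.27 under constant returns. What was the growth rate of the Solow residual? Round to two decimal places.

-0.64%

Labor's share = 1 − 0.26 − 0.27 = 0.47.
The capital stock: 0.26 × 13.4 = 3.484 pp.
The human-capital index: 0.27 × 1.78 = 0.4806 pp.
The labor force: 0.47 × 2.61 = 1.2267 pp.
TFP growth = 4.55 − 5.1913 = -0.6413%.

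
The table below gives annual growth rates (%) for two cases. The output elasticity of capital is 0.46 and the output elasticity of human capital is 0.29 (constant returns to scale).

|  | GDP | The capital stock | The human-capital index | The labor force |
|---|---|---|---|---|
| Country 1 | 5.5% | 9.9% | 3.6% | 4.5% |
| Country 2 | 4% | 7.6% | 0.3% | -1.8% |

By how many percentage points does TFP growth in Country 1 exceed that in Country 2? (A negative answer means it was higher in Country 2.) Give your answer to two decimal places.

-2.09 percentage points

Labor's share = 1 − 0.46 − 0.29 = 0.25.
Country 1: TFP = 5.5 − 4.554 − 1.044 − 1.125 = -1.223%.
Country 2: TFP = 4 − 3.496 − 0.087 + 0.45 = 0.867%.
Difference = -1.223 − (0.867) = -2.09 pp.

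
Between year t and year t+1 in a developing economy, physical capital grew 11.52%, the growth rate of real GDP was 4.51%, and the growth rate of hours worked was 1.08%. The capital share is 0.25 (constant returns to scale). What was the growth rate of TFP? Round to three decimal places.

Labor's share = 1 − 0.25 = 0.75.
Physical capital: 0.25 × 11.52 = 2.88 pp.
Hours worked: 0.75 × 1.08 = 0.81 pp.
TFP growth = 4.51 − 3.69 = 0.82%.

0.820%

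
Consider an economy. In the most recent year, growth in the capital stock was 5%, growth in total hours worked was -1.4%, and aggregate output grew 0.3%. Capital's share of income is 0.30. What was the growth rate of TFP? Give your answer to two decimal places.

Labor's share = 1 − 0.3 = 0.7.
The capital stock: 0.3 × 5 = 1.5 pp.
Total hours worked: 0.7 × (-1.4) = -0.98 pp.
TFP growth = 0.3 − 0.52 = -0.22%.

-0.22%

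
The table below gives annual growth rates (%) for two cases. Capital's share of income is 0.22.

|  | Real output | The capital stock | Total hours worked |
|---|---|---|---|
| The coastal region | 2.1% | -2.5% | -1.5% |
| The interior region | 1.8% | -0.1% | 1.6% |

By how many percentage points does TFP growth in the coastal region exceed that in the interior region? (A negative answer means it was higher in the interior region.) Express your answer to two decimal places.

3.25 percentage points

Labor's share = 1 − 0.22 = 0.78.
The coastal region: TFP = 2.1 + 0.55 + 1.17 = 3.82%.
The interior region: TFP = 1.8 + 0.022 − 1.248 = 0.574%.
Difference = 3.82 − (0.574) = 3.246 pp.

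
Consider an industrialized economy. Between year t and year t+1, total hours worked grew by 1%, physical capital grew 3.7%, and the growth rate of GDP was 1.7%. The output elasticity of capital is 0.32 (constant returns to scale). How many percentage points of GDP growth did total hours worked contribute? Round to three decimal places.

Labor's share = 1 − 0.32 = 0.68.
Contribution = share × growth = 0.68 × 1 = 0.68 pp.

0.680 percentage points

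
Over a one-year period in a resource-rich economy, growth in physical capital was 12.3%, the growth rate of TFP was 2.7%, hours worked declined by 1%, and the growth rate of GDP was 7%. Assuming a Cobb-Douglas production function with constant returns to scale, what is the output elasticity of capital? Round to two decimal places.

gY = gA + α·gK + (1−α)·gL, so gY − gA − gL = α(gK − gL).
7 − 2.7 + 1 = α × (12.3 − (-1)).
5.3 = 13.3 α, so α = 0.3985.

α = 0.40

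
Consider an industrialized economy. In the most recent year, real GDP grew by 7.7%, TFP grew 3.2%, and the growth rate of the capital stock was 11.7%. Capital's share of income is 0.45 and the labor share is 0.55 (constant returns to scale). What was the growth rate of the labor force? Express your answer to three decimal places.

-1.391%

Labor's share = 1 − 0.45 = 0.55.
gY = gA + 0.45×11.7 + 0.55×g.
0.55×g = 7.7 − 3.2 − 5.265 = -0.765.
g = -0.765 / 0.55 = -1.39091%.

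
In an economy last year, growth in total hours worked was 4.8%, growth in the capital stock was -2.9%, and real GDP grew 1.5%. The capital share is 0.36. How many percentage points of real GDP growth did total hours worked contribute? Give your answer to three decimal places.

Labor's share = 1 − 0.36 = 0.64.
Contribution = share × growth = 0.64 × 4.8 = 3.072 pp.

3.072 pp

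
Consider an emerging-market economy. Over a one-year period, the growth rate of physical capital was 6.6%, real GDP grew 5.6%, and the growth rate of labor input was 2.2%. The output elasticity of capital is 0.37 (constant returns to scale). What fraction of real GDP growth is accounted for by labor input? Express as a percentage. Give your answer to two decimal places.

Labor's share = 1 − 0.37 = 0.63.
Labor input contributed 0.63 × 2.2 = 1.386 pp.
Share of growth = 1.386 / 5.6 × 100 = 24.75%.

24.75%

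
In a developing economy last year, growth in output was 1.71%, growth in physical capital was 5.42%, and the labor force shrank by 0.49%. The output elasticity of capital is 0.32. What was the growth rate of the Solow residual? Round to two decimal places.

Labor's share = 1 − 0.32 = 0.68.
Physical capital: 0.32 × 5.42 = 1.7344 pp.
The labor force: 0.68 × (-0.49) = -0.3332 pp.
TFP growth = 1.71 − 1.4012 = 0.3088%.

0.31%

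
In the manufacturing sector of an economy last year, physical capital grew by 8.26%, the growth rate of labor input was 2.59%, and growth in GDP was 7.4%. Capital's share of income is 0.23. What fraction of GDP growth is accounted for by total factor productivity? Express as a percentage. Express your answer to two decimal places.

Total factor productivity accounted for 47.38% of growth.

Labor's share = 1 − 0.23 = 0.77.
Physical capital: 0.23 × 8.26 = 1.8998 pp.
Labor input: 0.77 × 2.59 = 1.9943 pp.
TFP growth = 7.4 − 3.8941 = 3.5059%.
TFP share of growth = 3.5059 / 7.4 × 100 = 47.377%.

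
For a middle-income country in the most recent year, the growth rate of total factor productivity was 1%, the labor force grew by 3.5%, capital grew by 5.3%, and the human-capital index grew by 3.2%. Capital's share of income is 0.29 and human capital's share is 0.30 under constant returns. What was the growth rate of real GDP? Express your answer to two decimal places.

Labor's share = 1 − 0.29 − 0.3 = 0.41.
Capital: 0.29 × 5.3 = 1.537 pp.
The human-capital index: 0.3 × 3.2 = 0.96 pp.
The labor force: 0.41 × 3.5 = 1.435 pp.
Output growth = 1 + 3.932 = 4.932%.

Real GDP grew 4.93%.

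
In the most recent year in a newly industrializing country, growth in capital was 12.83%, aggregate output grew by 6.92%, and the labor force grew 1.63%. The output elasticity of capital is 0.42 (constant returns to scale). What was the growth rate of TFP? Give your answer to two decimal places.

Labor's share = 1 − 0.42 = 0.58.
Capital: 0.42 × 12.83 = 5.3886 pp.
The labor force: 0.58 × 1.63 = 0.9454 pp.
TFP growth = 6.92 − 6.334 = 0.586%.

0.59%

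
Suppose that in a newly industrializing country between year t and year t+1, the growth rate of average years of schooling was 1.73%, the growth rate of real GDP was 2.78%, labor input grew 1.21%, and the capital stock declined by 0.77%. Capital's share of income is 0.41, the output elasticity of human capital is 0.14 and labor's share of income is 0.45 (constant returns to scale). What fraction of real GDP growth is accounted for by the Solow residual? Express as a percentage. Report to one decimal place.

83.1%

Labor's share = 1 − 0.41 − 0.14 = 0.45.
The capital stock: 0.41 × (-0.77) = -0.3157 pp.
Average years of schooling: 0.14 × 1.73 = 0.2422 pp.
Labor input: 0.45 × 1.21 = 0.5445 pp.
TFP growth = 2.78 − 0.471 = 2.309%.
TFP share of growth = 2.309 / 2.78 × 100 = 83.058%.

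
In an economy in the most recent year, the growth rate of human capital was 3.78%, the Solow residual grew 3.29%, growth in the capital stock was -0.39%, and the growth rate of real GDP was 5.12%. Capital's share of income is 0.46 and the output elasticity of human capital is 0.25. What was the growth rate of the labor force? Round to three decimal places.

Labor's share = 1 − 0.46 − 0.25 = 0.29.
gY = gA + 0.46×(-0.39) + 0.25×3.78 + 0.29×g.
0.29×g = 5.12 − 3.29 − 0.7656 = 1.0644.
g = 1.0644 / 0.29 = 3.67034%.

3.670%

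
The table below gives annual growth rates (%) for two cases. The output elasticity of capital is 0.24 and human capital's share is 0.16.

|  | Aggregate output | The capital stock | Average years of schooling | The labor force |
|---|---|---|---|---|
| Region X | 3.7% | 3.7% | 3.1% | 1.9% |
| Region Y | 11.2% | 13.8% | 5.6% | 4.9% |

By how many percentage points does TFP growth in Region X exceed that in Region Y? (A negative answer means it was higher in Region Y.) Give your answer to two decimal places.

Labor's share = 1 − 0.24 − 0.16 = 0.6.
Region X: TFP = 3.7 − 0.888 − 0.496 − 1.14 = 1.176%.
Region Y: TFP = 11.2 − 3.312 − 0.896 − 2.94 = 4.052%.
Difference = 1.176 − (4.052) = -2.876 pp.

-2.88 percentage points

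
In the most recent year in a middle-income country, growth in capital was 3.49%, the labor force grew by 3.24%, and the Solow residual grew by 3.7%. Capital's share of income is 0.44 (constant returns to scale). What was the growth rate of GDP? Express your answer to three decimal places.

Labor's share = 1 − 0.44 = 0.56.
Capital: 0.44 × 3.49 = 1.5356 pp.
The labor force: 0.56 × 3.24 = 1.8144 pp.
Output growth = 3.7 + 3.35 = 7.05%.

7.050%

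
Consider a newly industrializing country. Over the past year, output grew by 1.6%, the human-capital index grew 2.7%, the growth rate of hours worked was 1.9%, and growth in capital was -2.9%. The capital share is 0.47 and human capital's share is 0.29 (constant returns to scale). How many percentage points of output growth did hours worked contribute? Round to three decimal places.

0.456 pp

Labor's share = 1 − 0.47 − 0.29 = 0.24.
Contribution = share × growth = 0.24 × 1.9 = 0.456 pp.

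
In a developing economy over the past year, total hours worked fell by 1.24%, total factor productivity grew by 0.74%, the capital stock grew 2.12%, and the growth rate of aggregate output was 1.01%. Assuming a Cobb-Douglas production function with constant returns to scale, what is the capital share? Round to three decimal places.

gY = gA + α·gK + (1−α)·gL, so gY − gA − gL = α(gK − gL).
1.01 − 0.74 + 1.24 = α × (2.12 − (-1.24)).
1.51 = 3.36 α, so α = 0.4494.

0.449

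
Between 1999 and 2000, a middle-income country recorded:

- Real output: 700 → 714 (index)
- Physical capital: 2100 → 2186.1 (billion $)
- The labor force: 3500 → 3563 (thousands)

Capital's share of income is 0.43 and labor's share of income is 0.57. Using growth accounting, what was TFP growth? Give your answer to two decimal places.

-0.79%

Real output growth = (714 − 700) / 700 = 2%.
Physical capital growth = (2186.1 − 2100) / 2100 = 4.1%.
The labor force growth = (3563 − 3500) / 3500 = 1.8%.
Labor's share = 1 − 0.43 = 0.57.
Physical capital: 0.43 × 4.1 = 1.763 pp.
The labor force: 0.57 × 1.8 = 1.026 pp.
TFP growth = 2 − 2.789 = -0.789%.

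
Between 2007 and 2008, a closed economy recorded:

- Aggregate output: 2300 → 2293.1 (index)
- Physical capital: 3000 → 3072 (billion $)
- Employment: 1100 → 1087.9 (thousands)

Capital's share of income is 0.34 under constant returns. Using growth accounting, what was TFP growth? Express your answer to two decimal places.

Aggregate output growth = (2293.1 − 2300) / 2300 = -0.3%.
Physical capital growth = (3072 − 3000) / 3000 = 2.4%.
Employment growth = (1087.9 − 1100) / 1100 = -1.1%.
Labor's share = 1 − 0.34 = 0.66.
Physical capital: 0.34 × 2.4 = 0.816 pp.
Employment: 0.66 × (-1.1) = -0.726 pp.
TFP growth = -0.3 − 0.09 = -0.39%.

-0.39%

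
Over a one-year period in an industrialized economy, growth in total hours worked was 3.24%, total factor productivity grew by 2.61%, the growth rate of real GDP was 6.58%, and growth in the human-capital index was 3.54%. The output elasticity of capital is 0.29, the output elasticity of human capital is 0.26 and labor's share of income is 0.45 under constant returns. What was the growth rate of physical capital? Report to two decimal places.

Physical capital growth was 5.49%.

Labor's share = 1 − 0.29 − 0.26 = 0.45.
gY = gA + 0.26×3.54 + 0.45×3.24 + 0.29×g.
0.29×g = 6.58 − 2.61 − 2.3784 = 1.5916.
g = 1.5916 / 0.29 = 5.4883%.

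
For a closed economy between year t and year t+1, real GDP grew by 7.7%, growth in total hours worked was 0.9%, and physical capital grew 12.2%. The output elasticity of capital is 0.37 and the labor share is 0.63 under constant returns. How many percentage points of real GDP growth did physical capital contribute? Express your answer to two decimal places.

4.51 percentage points

Contribution = share × growth = 0.37 × 12.2 = 4.514 pp.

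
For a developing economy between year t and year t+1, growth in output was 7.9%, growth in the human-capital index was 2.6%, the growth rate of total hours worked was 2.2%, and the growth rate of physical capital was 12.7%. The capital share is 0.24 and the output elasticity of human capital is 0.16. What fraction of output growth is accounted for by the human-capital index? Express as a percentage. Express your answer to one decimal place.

The human-capital index contributed 0.16 × 2.6 = 0.416 pp.
Share of growth = 0.416 / 7.9 × 100 = 5.266%.

5.3%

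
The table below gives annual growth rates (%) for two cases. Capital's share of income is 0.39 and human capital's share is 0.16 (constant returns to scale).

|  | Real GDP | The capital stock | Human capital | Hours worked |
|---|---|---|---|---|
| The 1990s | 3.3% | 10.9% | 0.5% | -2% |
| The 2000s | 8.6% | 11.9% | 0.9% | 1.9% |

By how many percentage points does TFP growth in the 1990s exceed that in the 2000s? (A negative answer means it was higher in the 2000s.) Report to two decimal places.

Labor's share = 1 − 0.39 − 0.16 = 0.45.
The 1990s: TFP = 3.3 − 4.251 − 0.08 + 0.9 = -0.131%.
The 2000s: TFP = 8.6 − 4.641 − 0.144 − 0.855 = 2.96%.
Difference = -0.131 − (2.96) = -3.091 pp.

-3.09 percentage points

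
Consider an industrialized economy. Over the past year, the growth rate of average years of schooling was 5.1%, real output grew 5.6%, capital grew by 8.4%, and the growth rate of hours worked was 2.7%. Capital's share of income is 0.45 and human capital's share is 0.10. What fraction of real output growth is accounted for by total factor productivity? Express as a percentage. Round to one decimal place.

Labor's share = 1 − 0.45 − 0.1 = 0.45.
Capital: 0.45 × 8.4 = 3.78 pp.
Average years of schooling: 0.1 × 5.1 = 0.51 pp.
Hours worked: 0.45 × 2.7 = 1.215 pp.
TFP growth = 5.6 − 5.505 = 0.095%.
TFP share of growth = 0.095 / 5.6 × 100 = 1.696%.

1.7%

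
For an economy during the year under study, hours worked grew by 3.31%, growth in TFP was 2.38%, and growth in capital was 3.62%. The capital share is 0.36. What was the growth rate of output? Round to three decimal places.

Labor's share = 1 − 0.36 = 0.64.
Capital: 0.36 × 3.62 = 1.3032 pp.
Hours worked: 0.64 × 3.31 = 2.1184 pp.
Output growth = 2.38 + 3.4216 = 5.8016%.

5.802%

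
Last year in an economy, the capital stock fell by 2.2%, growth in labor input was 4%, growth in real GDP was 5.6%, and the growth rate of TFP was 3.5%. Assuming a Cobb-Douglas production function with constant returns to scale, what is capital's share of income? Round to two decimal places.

gY = gA + α·gK + (1−α)·gL, so gY − gA − gL = α(gK − gL).
5.6 − 3.5 − 4 = α × (-2.2 − 4).
-1.9 = -6.2 α, so α = 0.3065.

α = 0.31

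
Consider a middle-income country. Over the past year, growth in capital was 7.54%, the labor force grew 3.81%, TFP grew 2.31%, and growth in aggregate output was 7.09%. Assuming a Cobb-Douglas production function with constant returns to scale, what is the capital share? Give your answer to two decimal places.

The capital share is 0.26.

gY = gA + α·gK + (1−α)·gL, so gY − gA − gL = α(gK − gL).
7.09 − 2.31 − 3.81 = α × (7.54 − 3.81).
0.97 = 3.73 α, so α = 0.2601.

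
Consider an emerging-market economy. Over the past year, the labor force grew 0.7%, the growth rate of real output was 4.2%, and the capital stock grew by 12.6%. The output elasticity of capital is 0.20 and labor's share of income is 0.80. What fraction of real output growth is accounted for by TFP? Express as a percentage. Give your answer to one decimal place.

Labor's share = 1 − 0.2 = 0.8.
The capital stock: 0.2 × 12.6 = 2.52 pp.
The labor force: 0.8 × 0.7 = 0.56 pp.
TFP growth = 4.2 − 3.08 = 1.12%.
TFP share of growth = 1.12 / 4.2 × 100 = 26.667%.

26.7%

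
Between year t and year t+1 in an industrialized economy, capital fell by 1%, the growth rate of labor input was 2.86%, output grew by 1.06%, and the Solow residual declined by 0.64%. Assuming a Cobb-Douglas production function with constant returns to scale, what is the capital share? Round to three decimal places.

gY = gA + α·gK + (1−α)·gL, so gY − gA − gL = α(gK − gL).
1.06 + 0.64 − 2.86 = α × (-1 − 2.86).
-1.16 = -3.86 α, so α = 0.30052.

The capital share is 0.301.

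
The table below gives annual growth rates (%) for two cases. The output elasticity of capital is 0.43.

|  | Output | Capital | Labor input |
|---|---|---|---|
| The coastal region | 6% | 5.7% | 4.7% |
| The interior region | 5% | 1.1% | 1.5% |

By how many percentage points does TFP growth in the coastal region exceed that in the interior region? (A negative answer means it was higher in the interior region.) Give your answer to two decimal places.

-2.80 percentage points

Labor's share = 1 − 0.43 = 0.57.
The coastal region: TFP = 6 − 2.451 − 2.679 = 0.87%.
The interior region: TFP = 5 − 0.473 − 0.855 = 3.672%.
Difference = 0.87 − (3.672) = -2.802 pp.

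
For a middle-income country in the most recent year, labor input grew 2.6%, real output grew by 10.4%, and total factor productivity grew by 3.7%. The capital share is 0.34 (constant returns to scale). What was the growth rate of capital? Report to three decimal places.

14.659%

Labor's share = 1 − 0.34 = 0.66.
gY = gA + 0.66×2.6 + 0.34×g.
0.34×g = 10.4 − 3.7 − 1.716 = 4.984.
g = 4.984 / 0.34 = 14.65882%.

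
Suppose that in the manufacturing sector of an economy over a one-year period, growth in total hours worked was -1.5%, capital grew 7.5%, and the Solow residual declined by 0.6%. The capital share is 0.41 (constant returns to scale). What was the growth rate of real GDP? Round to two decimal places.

1.59%

Labor's share = 1 − 0.41 = 0.59.
Capital: 0.41 × 7.5 = 3.075 pp.
Total hours worked: 0.59 × (-1.5) = -0.885 pp.
Output growth = -0.6 + 2.19 = 1.59%.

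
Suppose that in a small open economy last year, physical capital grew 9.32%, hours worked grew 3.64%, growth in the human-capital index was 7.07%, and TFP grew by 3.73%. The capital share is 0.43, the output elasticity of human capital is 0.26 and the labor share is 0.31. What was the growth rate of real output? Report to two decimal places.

10.70%

Labor's share = 1 − 0.43 − 0.26 = 0.31.
Physical capital: 0.43 × 9.32 = 4.0076 pp.
The human-capital index: 0.26 × 7.07 = 1.8382 pp.
Hours worked: 0.31 × 3.64 = 1.1284 pp.
Output growth = 3.73 + 6.9742 = 10.7042%.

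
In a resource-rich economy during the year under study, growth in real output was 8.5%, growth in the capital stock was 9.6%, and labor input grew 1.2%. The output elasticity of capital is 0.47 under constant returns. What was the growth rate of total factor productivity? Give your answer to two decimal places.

3.35%

Labor's share = 1 − 0.47 = 0.53.
The capital stock: 0.47 × 9.6 = 4.512 pp.
Labor input: 0.53 × 1.2 = 0.636 pp.
TFP growth = 8.5 − 5.148 = 3.352%.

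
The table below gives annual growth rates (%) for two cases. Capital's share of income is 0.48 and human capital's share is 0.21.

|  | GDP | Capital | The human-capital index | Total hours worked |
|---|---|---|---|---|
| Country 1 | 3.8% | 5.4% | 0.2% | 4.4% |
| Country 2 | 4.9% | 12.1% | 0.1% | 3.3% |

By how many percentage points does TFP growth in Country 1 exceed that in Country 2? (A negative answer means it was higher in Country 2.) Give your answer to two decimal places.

1.75 percentage points

Labor's share = 1 − 0.48 − 0.21 = 0.31.
Country 1: TFP = 3.8 − 2.592 − 0.042 − 1.364 = -0.198%.
Country 2: TFP = 4.9 − 5.808 − 0.021 − 1.023 = -1.952%.
Difference = -0.198 − (-1.952) = 1.754 pp.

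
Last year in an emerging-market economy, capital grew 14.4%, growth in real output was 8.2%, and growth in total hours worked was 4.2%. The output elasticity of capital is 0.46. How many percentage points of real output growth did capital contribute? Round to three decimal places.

6.624

Contribution = share × growth = 0.46 × 14.4 = 6.624 pp.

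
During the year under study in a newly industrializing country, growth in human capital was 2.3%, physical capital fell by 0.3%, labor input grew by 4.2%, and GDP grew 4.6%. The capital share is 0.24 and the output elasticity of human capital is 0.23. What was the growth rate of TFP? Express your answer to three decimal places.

1.917%

Labor's share = 1 − 0.24 − 0.23 = 0.53.
Physical capital: 0.24 × (-0.3) = -0.072 pp.
Human capital: 0.23 × 2.3 = 0.529 pp.
Labor input: 0.53 × 4.2 = 2.226 pp.
TFP growth = 4.6 − 2.683 = 1.917%.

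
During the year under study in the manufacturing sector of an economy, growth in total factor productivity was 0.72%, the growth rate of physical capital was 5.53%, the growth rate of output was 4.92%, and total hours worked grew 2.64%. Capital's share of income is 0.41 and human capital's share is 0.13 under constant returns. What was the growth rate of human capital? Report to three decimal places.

Labor's share = 1 − 0.41 − 0.13 = 0.46.
gY = gA + 0.41×5.53 + 0.46×2.64 + 0.13×g.
0.13×g = 4.92 − 0.72 − 3.4817 = 0.7183.
g = 0.7183 / 0.13 = 5.52538%.

5.525%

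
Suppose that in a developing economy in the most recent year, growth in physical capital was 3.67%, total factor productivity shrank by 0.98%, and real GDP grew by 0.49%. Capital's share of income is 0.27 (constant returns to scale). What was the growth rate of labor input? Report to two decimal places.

Labor input growth was 0.66%.

Labor's share = 1 − 0.27 = 0.73.
gY = gA + 0.27×3.67 + 0.73×g.
0.73×g = 0.49 + 0.98 − 0.9909 = 0.4791.
g = 0.4791 / 0.73 = 0.6563%.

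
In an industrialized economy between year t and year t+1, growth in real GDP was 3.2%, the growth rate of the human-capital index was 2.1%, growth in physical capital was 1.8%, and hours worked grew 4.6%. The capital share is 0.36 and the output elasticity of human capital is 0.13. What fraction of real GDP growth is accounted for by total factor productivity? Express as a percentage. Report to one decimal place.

-2.1%

Labor's share = 1 − 0.36 − 0.13 = 0.51.
Physical capital: 0.36 × 1.8 = 0.648 pp.
The human-capital index: 0.13 × 2.1 = 0.273 pp.
Hours worked: 0.51 × 4.6 = 2.346 pp.
TFP growth = 3.2 − 3.267 = -0.067%.
TFP share of growth = -0.067 / 3.2 × 100 = -2.094%.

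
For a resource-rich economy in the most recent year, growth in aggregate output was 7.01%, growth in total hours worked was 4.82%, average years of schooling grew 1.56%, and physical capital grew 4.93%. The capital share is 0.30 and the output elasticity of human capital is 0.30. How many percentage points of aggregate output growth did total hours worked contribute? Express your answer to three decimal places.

1.928 percentage points

Labor's share = 1 − 0.3 − 0.3 = 0.4.
Contribution = share × growth = 0.4 × 4.82 = 1.928 pp.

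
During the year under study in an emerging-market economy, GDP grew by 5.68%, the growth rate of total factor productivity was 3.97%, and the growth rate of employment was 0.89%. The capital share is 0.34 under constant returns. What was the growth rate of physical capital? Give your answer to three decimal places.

3.302%

Labor's share = 1 − 0.34 = 0.66.
gY = gA + 0.66×0.89 + 0.34×g.
0.34×g = 5.68 − 3.97 − 0.5874 = 1.1226.
g = 1.1226 / 0.34 = 3.30176%.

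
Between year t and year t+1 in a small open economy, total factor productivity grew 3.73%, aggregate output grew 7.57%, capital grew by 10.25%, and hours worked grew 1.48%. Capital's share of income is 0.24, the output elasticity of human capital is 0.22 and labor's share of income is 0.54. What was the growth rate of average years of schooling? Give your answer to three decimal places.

2.640%

Labor's share = 1 − 0.24 − 0.22 = 0.54.
gY = gA + 0.24×10.25 + 0.54×1.48 + 0.22×g.
0.22×g = 7.57 − 3.73 − 3.2592 = 0.5808.
g = 0.5808 / 0.22 = 2.64%.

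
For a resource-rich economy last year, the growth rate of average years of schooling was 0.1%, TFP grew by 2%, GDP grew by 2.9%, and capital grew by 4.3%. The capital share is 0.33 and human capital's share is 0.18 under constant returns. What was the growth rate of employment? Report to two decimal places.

-1.10%

Labor's share = 1 − 0.33 − 0.18 = 0.49.
gY = gA + 0.33×4.3 + 0.18×0.1 + 0.49×g.
0.49×g = 2.9 − 2 − 1.437 = -0.537.
g = -0.537 / 0.49 = -1.0959%.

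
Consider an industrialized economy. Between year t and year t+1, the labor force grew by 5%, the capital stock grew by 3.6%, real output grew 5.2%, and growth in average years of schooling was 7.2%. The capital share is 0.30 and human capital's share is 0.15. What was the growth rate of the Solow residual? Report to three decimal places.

Labor's share = 1 − 0.3 − 0.15 = 0.55.
The capital stock: 0.3 × 3.6 = 1.08 pp.
Average years of schooling: 0.15 × 7.2 = 1.08 pp.
The labor force: 0.55 × 5 = 2.75 pp.
TFP growth = 5.2 − 4.91 = 0.29%.

0.290%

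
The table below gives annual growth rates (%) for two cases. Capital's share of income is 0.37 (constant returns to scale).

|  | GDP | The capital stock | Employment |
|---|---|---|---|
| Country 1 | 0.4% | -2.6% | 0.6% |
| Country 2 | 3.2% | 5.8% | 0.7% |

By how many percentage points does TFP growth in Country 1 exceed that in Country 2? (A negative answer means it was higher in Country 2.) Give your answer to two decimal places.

Labor's share = 1 − 0.37 = 0.63.
Country 1: TFP = 0.4 + 0.962 − 0.378 = 0.984%.
Country 2: TFP = 3.2 − 2.146 − 0.441 = 0.613%.
Difference = 0.984 − (0.613) = 0.371 pp.

0.37 percentage points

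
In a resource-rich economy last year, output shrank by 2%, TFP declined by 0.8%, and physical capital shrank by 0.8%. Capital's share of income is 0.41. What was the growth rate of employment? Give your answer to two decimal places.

Labor's share = 1 − 0.41 = 0.59.
gY = gA + 0.41×(-0.8) + 0.59×g.
0.59×g = -2 + 0.8 + 0.328 = -0.872.
g = -0.872 / 0.59 = -1.478%.

-1.48%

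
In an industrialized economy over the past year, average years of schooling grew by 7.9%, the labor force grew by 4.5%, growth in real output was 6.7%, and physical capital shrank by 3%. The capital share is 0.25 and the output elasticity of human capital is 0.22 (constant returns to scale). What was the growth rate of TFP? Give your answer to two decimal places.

TFP grew 3.33%.

Labor's share = 1 − 0.25 − 0.22 = 0.53.
Physical capital: 0.25 × (-3) = -0.75 pp.
Average years of schooling: 0.22 × 7.9 = 1.738 pp.
The labor force: 0.53 × 4.5 = 2.385 pp.
TFP growth = 6.7 − 3.373 = 3.327%.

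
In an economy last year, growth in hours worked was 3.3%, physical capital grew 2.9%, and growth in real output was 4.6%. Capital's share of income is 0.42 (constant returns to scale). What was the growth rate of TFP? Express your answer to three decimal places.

1.468%

Labor's share = 1 − 0.42 = 0.58.
Physical capital: 0.42 × 2.9 = 1.218 pp.
Hours worked: 0.58 × 3.3 = 1.914 pp.
TFP growth = 4.6 − 3.132 = 1.468%.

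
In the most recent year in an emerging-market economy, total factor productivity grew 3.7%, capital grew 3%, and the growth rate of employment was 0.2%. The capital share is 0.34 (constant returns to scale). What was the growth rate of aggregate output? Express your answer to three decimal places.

Labor's share = 1 − 0.34 = 0.66.
Capital: 0.34 × 3 = 1.02 pp.
Employment: 0.66 × 0.2 = 0.132 pp.
Output growth = 3.7 + 1.152 = 4.852%.

4.852%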